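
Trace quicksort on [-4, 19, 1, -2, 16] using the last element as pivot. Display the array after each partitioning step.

Partition 1: pivot=16 at index 3 -> [-4, 1, -2, 16, 19]
Partition 2: pivot=-2 at index 1 -> [-4, -2, 1, 16, 19]


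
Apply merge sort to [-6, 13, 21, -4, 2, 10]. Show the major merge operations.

Divide and conquer:
  Merge [13] + [21] -> [13, 21]
  Merge [-6] + [13, 21] -> [-6, 13, 21]
  Merge [2] + [10] -> [2, 10]
  Merge [-4] + [2, 10] -> [-4, 2, 10]
  Merge [-6, 13, 21] + [-4, 2, 10] -> [-6, -4, 2, 10, 13, 21]


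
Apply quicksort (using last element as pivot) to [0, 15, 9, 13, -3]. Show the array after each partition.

Partition 1: pivot=-3 at index 0 -> [-3, 15, 9, 13, 0]
Partition 2: pivot=0 at index 1 -> [-3, 0, 9, 13, 15]
Partition 3: pivot=15 at index 4 -> [-3, 0, 9, 13, 15]
Partition 4: pivot=13 at index 3 -> [-3, 0, 9, 13, 15]


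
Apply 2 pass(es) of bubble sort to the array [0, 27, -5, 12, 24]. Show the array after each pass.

After pass 1: [0, -5, 12, 24, 27] (3 swaps)
After pass 2: [-5, 0, 12, 24, 27] (1 swaps)
Total swaps: 4


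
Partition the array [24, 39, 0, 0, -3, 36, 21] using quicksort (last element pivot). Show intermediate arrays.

Partition 1: pivot=21 at index 3 -> [0, 0, -3, 21, 24, 36, 39]
Partition 2: pivot=-3 at index 0 -> [-3, 0, 0, 21, 24, 36, 39]
Partition 3: pivot=0 at index 2 -> [-3, 0, 0, 21, 24, 36, 39]
Partition 4: pivot=39 at index 6 -> [-3, 0, 0, 21, 24, 36, 39]
Partition 5: pivot=36 at index 5 -> [-3, 0, 0, 21, 24, 36, 39]


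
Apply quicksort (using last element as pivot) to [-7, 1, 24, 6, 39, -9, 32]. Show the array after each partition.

Partition 1: pivot=32 at index 5 -> [-7, 1, 24, 6, -9, 32, 39]
Partition 2: pivot=-9 at index 0 -> [-9, 1, 24, 6, -7, 32, 39]
Partition 3: pivot=-7 at index 1 -> [-9, -7, 24, 6, 1, 32, 39]
Partition 4: pivot=1 at index 2 -> [-9, -7, 1, 6, 24, 32, 39]
Partition 5: pivot=24 at index 4 -> [-9, -7, 1, 6, 24, 32, 39]


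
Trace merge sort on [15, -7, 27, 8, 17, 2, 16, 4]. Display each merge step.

Divide and conquer:
  Merge [15] + [-7] -> [-7, 15]
  Merge [27] + [8] -> [8, 27]
  Merge [-7, 15] + [8, 27] -> [-7, 8, 15, 27]
  Merge [17] + [2] -> [2, 17]
  Merge [16] + [4] -> [4, 16]
  Merge [2, 17] + [4, 16] -> [2, 4, 16, 17]
  Merge [-7, 8, 15, 27] + [2, 4, 16, 17] -> [-7, 2, 4, 8, 15, 16, 17, 27]


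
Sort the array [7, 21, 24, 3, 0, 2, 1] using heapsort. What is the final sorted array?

Build heap: [24, 21, 7, 3, 0, 2, 1]
Extract 24: [21, 3, 7, 1, 0, 2, 24]
Extract 21: [7, 3, 2, 1, 0, 21, 24]
Extract 7: [3, 1, 2, 0, 7, 21, 24]
Extract 3: [2, 1, 0, 3, 7, 21, 24]
Extract 2: [1, 0, 2, 3, 7, 21, 24]
Extract 1: [0, 1, 2, 3, 7, 21, 24]


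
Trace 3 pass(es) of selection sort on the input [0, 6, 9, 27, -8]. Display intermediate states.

Pass 1: Select minimum -8 at index 4, swap -> [-8, 6, 9, 27, 0]
Pass 2: Select minimum 0 at index 4, swap -> [-8, 0, 9, 27, 6]
Pass 3: Select minimum 6 at index 4, swap -> [-8, 0, 6, 27, 9]


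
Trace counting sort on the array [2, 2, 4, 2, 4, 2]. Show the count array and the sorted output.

Count array: [0, 0, 4, 0, 2]
(count[i] = number of elements equal to i)
Cumulative count: [0, 0, 4, 4, 6]
Sorted: [2, 2, 2, 2, 4, 4]


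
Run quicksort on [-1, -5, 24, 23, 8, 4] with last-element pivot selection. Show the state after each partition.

Partition 1: pivot=4 at index 2 -> [-1, -5, 4, 23, 8, 24]
Partition 2: pivot=-5 at index 0 -> [-5, -1, 4, 23, 8, 24]
Partition 3: pivot=24 at index 5 -> [-5, -1, 4, 23, 8, 24]
Partition 4: pivot=8 at index 3 -> [-5, -1, 4, 8, 23, 24]


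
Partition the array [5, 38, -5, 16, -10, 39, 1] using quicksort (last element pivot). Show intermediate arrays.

Partition 1: pivot=1 at index 2 -> [-5, -10, 1, 16, 38, 39, 5]
Partition 2: pivot=-10 at index 0 -> [-10, -5, 1, 16, 38, 39, 5]
Partition 3: pivot=5 at index 3 -> [-10, -5, 1, 5, 38, 39, 16]
Partition 4: pivot=16 at index 4 -> [-10, -5, 1, 5, 16, 39, 38]
Partition 5: pivot=38 at index 5 -> [-10, -5, 1, 5, 16, 38, 39]


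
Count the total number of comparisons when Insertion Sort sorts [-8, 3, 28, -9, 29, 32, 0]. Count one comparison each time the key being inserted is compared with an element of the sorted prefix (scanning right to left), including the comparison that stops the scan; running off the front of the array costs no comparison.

Insert 3: -8 <= 3 (stop) = 1 comparison(s) -> [-8, 3, 28, -9, 29, 32, 0]
Insert 28: 3 <= 28 (stop) = 1 comparison(s) -> [-8, 3, 28, -9, 29, 32, 0]
Insert -9: 28 > -9 (shift), 3 > -9 (shift), -8 > -9 (shift), reached front = 3 comparison(s) -> [-9, -8, 3, 28, 29, 32, 0]
Insert 29: 28 <= 29 (stop) = 1 comparison(s) -> [-9, -8, 3, 28, 29, 32, 0]
Insert 32: 29 <= 32 (stop) = 1 comparison(s) -> [-9, -8, 3, 28, 29, 32, 0]
Insert 0: 32 > 0 (shift), 29 > 0 (shift), 28 > 0 (shift), 3 > 0 (shift), -8 <= 0 (stop) = 5 comparison(s) -> [-9, -8, 0, 3, 28, 29, 32]
Total comparisons: 1 + 1 + 3 + 1 + 1 + 5 = 12


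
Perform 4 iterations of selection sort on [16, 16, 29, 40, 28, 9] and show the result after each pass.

Pass 1: Select minimum 9 at index 5, swap -> [9, 16, 29, 40, 28, 16]
Pass 2: Select minimum 16 at index 1, swap -> [9, 16, 29, 40, 28, 16]
Pass 3: Select minimum 16 at index 5, swap -> [9, 16, 16, 40, 28, 29]
Pass 4: Select minimum 28 at index 4, swap -> [9, 16, 16, 28, 40, 29]


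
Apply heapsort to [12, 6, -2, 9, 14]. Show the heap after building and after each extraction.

Build heap: [14, 12, -2, 9, 6]
Extract 14: [12, 9, -2, 6, 14]
Extract 12: [9, 6, -2, 12, 14]
Extract 9: [6, -2, 9, 12, 14]
Extract 6: [-2, 6, 9, 12, 14]


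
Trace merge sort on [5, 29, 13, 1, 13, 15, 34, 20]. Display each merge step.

Divide and conquer:
  Merge [5] + [29] -> [5, 29]
  Merge [13] + [1] -> [1, 13]
  Merge [5, 29] + [1, 13] -> [1, 5, 13, 29]
  Merge [13] + [15] -> [13, 15]
  Merge [34] + [20] -> [20, 34]
  Merge [13, 15] + [20, 34] -> [13, 15, 20, 34]
  Merge [1, 5, 13, 29] + [13, 15, 20, 34] -> [1, 5, 13, 13, 15, 20, 29, 34]


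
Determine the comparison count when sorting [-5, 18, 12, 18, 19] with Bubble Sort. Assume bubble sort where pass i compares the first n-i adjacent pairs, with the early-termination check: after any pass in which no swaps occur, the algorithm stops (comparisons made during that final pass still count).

Pass 1: compare adjacent pairs (0,1)..(3,4) = 4 comparison(s), 1 swap(s) -> [-5, 12, 18, 18, 19]
Pass 2: compare adjacent pairs (0,1)..(2,3) = 3 comparison(s), 0 swap(s) -> [-5, 12, 18, 18, 19]
No swaps in this pass, so bubble sort stops here.
Total comparisons: 4 + 3 = 7


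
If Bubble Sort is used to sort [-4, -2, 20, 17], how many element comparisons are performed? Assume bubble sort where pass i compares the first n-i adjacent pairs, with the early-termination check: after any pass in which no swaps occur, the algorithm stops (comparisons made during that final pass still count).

Pass 1: compare adjacent pairs (0,1)..(2,3) = 3 comparison(s), 1 swap(s) -> [-4, -2, 17, 20]
Pass 2: compare adjacent pairs (0,1)..(1,2) = 2 comparison(s), 0 swap(s) -> [-4, -2, 17, 20]
No swaps in this pass, so bubble sort stops here.
Total comparisons: 3 + 2 = 5


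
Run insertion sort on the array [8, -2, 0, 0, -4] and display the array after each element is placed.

First element 8 is already 'sorted'
Insert -2: shifted 1 elements -> [-2, 8, 0, 0, -4]
Insert 0: shifted 1 elements -> [-2, 0, 8, 0, -4]
Insert 0: shifted 1 elements -> [-2, 0, 0, 8, -4]
Insert -4: shifted 4 elements -> [-4, -2, 0, 0, 8]


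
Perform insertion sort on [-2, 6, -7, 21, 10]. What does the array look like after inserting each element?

First element -2 is already 'sorted'
Insert 6: shifted 0 elements -> [-2, 6, -7, 21, 10]
Insert -7: shifted 2 elements -> [-7, -2, 6, 21, 10]
Insert 21: shifted 0 elements -> [-7, -2, 6, 21, 10]
Insert 10: shifted 1 elements -> [-7, -2, 6, 10, 21]


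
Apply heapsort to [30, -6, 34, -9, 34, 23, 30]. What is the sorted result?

Build heap: [34, 30, 34, -9, -6, 23, 30]
Extract 34: [34, 30, 30, -9, -6, 23, 34]
Extract 34: [30, 23, 30, -9, -6, 34, 34]
Extract 30: [30, 23, -6, -9, 30, 34, 34]
Extract 30: [23, -9, -6, 30, 30, 34, 34]
Extract 23: [-6, -9, 23, 30, 30, 34, 34]
Extract -6: [-9, -6, 23, 30, 30, 34, 34]


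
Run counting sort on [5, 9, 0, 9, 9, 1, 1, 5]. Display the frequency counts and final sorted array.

Count array: [1, 2, 0, 0, 0, 2, 0, 0, 0, 3]
(count[i] = number of elements equal to i)
Cumulative count: [1, 3, 3, 3, 3, 5, 5, 5, 5, 8]
Sorted: [0, 1, 1, 5, 5, 9, 9, 9]


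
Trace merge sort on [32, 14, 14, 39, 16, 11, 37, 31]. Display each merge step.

Divide and conquer:
  Merge [32] + [14] -> [14, 32]
  Merge [14] + [39] -> [14, 39]
  Merge [14, 32] + [14, 39] -> [14, 14, 32, 39]
  Merge [16] + [11] -> [11, 16]
  Merge [37] + [31] -> [31, 37]
  Merge [11, 16] + [31, 37] -> [11, 16, 31, 37]
  Merge [14, 14, 32, 39] + [11, 16, 31, 37] -> [11, 14, 14, 16, 31, 32, 37, 39]


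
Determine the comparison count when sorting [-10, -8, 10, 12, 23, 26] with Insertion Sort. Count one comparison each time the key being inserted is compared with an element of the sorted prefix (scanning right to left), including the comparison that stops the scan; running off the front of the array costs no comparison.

Insert -8: -10 <= -8 (stop) = 1 comparison(s) -> [-10, -8, 10, 12, 23, 26]
Insert 10: -8 <= 10 (stop) = 1 comparison(s) -> [-10, -8, 10, 12, 23, 26]
Insert 12: 10 <= 12 (stop) = 1 comparison(s) -> [-10, -8, 10, 12, 23, 26]
Insert 23: 12 <= 23 (stop) = 1 comparison(s) -> [-10, -8, 10, 12, 23, 26]
Insert 26: 23 <= 26 (stop) = 1 comparison(s) -> [-10, -8, 10, 12, 23, 26]
Total comparisons: 1 + 1 + 1 + 1 + 1 = 5


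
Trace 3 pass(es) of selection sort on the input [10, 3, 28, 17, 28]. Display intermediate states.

Pass 1: Select minimum 3 at index 1, swap -> [3, 10, 28, 17, 28]
Pass 2: Select minimum 10 at index 1, swap -> [3, 10, 28, 17, 28]
Pass 3: Select minimum 17 at index 3, swap -> [3, 10, 17, 28, 28]


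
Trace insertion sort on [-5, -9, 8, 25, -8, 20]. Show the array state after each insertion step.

First element -5 is already 'sorted'
Insert -9: shifted 1 elements -> [-9, -5, 8, 25, -8, 20]
Insert 8: shifted 0 elements -> [-9, -5, 8, 25, -8, 20]
Insert 25: shifted 0 elements -> [-9, -5, 8, 25, -8, 20]
Insert -8: shifted 3 elements -> [-9, -8, -5, 8, 25, 20]
Insert 20: shifted 1 elements -> [-9, -8, -5, 8, 20, 25]


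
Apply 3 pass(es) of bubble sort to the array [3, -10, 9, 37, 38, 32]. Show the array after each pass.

After pass 1: [-10, 3, 9, 37, 32, 38] (2 swaps)
After pass 2: [-10, 3, 9, 32, 37, 38] (1 swaps)
After pass 3: [-10, 3, 9, 32, 37, 38] (0 swaps)
Total swaps: 3


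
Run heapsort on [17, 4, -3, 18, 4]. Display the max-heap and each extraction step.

Build heap: [18, 17, -3, 4, 4]
Extract 18: [17, 4, -3, 4, 18]
Extract 17: [4, 4, -3, 17, 18]
Extract 4: [4, -3, 4, 17, 18]
Extract 4: [-3, 4, 4, 17, 18]


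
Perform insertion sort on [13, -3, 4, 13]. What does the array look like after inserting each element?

First element 13 is already 'sorted'
Insert -3: shifted 1 elements -> [-3, 13, 4, 13]
Insert 4: shifted 1 elements -> [-3, 4, 13, 13]
Insert 13: shifted 0 elements -> [-3, 4, 13, 13]


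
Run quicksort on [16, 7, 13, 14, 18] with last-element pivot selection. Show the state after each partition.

Partition 1: pivot=18 at index 4 -> [16, 7, 13, 14, 18]
Partition 2: pivot=14 at index 2 -> [7, 13, 14, 16, 18]
Partition 3: pivot=13 at index 1 -> [7, 13, 14, 16, 18]


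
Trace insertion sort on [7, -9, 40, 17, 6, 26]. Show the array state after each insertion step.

First element 7 is already 'sorted'
Insert -9: shifted 1 elements -> [-9, 7, 40, 17, 6, 26]
Insert 40: shifted 0 elements -> [-9, 7, 40, 17, 6, 26]
Insert 17: shifted 1 elements -> [-9, 7, 17, 40, 6, 26]
Insert 6: shifted 3 elements -> [-9, 6, 7, 17, 40, 26]
Insert 26: shifted 1 elements -> [-9, 6, 7, 17, 26, 40]


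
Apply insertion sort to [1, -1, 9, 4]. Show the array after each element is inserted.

First element 1 is already 'sorted'
Insert -1: shifted 1 elements -> [-1, 1, 9, 4]
Insert 9: shifted 0 elements -> [-1, 1, 9, 4]
Insert 4: shifted 1 elements -> [-1, 1, 4, 9]


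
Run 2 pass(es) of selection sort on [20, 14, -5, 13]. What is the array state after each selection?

Pass 1: Select minimum -5 at index 2, swap -> [-5, 14, 20, 13]
Pass 2: Select minimum 13 at index 3, swap -> [-5, 13, 20, 14]


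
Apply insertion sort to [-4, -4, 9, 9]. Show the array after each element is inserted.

First element -4 is already 'sorted'
Insert -4: shifted 0 elements -> [-4, -4, 9, 9]
Insert 9: shifted 0 elements -> [-4, -4, 9, 9]
Insert 9: shifted 0 elements -> [-4, -4, 9, 9]


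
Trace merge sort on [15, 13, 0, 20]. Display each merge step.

Divide and conquer:
  Merge [15] + [13] -> [13, 15]
  Merge [0] + [20] -> [0, 20]
  Merge [13, 15] + [0, 20] -> [0, 13, 15, 20]


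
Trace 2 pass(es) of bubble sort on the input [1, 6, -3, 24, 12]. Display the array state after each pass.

After pass 1: [1, -3, 6, 12, 24] (2 swaps)
After pass 2: [-3, 1, 6, 12, 24] (1 swaps)
Total swaps: 3


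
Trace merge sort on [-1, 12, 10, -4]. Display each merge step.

Divide and conquer:
  Merge [-1] + [12] -> [-1, 12]
  Merge [10] + [-4] -> [-4, 10]
  Merge [-1, 12] + [-4, 10] -> [-4, -1, 10, 12]


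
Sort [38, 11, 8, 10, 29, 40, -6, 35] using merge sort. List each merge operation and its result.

Divide and conquer:
  Merge [38] + [11] -> [11, 38]
  Merge [8] + [10] -> [8, 10]
  Merge [11, 38] + [8, 10] -> [8, 10, 11, 38]
  Merge [29] + [40] -> [29, 40]
  Merge [-6] + [35] -> [-6, 35]
  Merge [29, 40] + [-6, 35] -> [-6, 29, 35, 40]
  Merge [8, 10, 11, 38] + [-6, 29, 35, 40] -> [-6, 8, 10, 11, 29, 35, 38, 40]


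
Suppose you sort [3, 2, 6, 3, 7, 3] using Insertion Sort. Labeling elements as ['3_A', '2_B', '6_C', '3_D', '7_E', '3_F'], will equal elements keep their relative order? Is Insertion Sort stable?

Trace Insertion Sort on the labeled array (the key is the number; the letter only tracks identity):
  Insert 2_B at index 0: [2_B, 3_A, 6_C, 3_D, 7_E, 3_F]
  Insert 6_C at index 2: [2_B, 3_A, 6_C, 3_D, 7_E, 3_F]
  Insert 3_D at index 2: [2_B, 3_A, 3_D, 6_C, 7_E, 3_F]
  Insert 7_E at index 4: [2_B, 3_A, 3_D, 6_C, 7_E, 3_F]
  Insert 3_F at index 3: [2_B, 3_A, 3_D, 3_F, 6_C, 7_E]
Final order: [2_B, 3_A, 3_D, 3_F, 6_C, 7_E]
Equal keys:
  value 3: originally 3_A, 3_D, 3_F; after sorting 3_A, 3_D, 3_F -> order preserved
All equal keys kept their original relative order. Insertion Sort is stable: elements are shifted only while they are strictly greater than the key, so a key is inserted after any equal elements already placed.
Answer: Stable


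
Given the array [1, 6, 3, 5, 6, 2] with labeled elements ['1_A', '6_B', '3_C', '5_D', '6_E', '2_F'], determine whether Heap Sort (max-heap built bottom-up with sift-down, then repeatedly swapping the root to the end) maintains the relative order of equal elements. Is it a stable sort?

Trace Heap Sort on the labeled array (the key is the number; the letter only tracks identity):
  Build max-heap: [6_B, 6_E, 3_C, 5_D, 1_A, 2_F]
  Swap root 6_B to index 5, re-heapify first 5 -> [6_E, 5_D, 3_C, 2_F, 1_A, 6_B]
  Swap root 6_E to index 4, re-heapify first 4 -> [5_D, 2_F, 3_C, 1_A, 6_E, 6_B]
  Swap root 5_D to index 3, re-heapify first 3 -> [3_C, 2_F, 1_A, 5_D, 6_E, 6_B]
  Swap root 3_C to index 2, re-heapify first 2 -> [2_F, 1_A, 3_C, 5_D, 6_E, 6_B]
  Swap root 2_F to index 1, re-heapify first 1 -> [1_A, 2_F, 3_C, 5_D, 6_E, 6_B]
Final order: [1_A, 2_F, 3_C, 5_D, 6_E, 6_B]
Equal keys:
  value 6: originally 6_B, 6_E; after sorting 6_E, 6_B -> order changed
Equal keys were reordered, so Heap Sort is not stable: heap construction and root-to-end swaps move elements without regard to the original order of equal keys. (One such input is enough; an unstable sort may happen to preserve order on other inputs, but it gives no guarantee.)
Answer: Not stable


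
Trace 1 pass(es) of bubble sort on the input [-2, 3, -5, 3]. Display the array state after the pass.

After pass 1: [-2, -5, 3, 3] (1 swaps)
Total swaps: 1


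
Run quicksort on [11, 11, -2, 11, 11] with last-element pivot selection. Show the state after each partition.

Partition 1: pivot=11 at index 4 -> [11, 11, -2, 11, 11]
Partition 2: pivot=11 at index 3 -> [11, 11, -2, 11, 11]
Partition 3: pivot=-2 at index 0 -> [-2, 11, 11, 11, 11]
Partition 4: pivot=11 at index 2 -> [-2, 11, 11, 11, 11]


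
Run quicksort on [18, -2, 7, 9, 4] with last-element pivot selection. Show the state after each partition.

Partition 1: pivot=4 at index 1 -> [-2, 4, 7, 9, 18]
Partition 2: pivot=18 at index 4 -> [-2, 4, 7, 9, 18]
Partition 3: pivot=9 at index 3 -> [-2, 4, 7, 9, 18]


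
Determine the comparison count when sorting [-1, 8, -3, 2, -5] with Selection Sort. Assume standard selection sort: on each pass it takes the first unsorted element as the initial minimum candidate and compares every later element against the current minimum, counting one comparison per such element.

Pass 1: scan indices 1..4 for the minimum = 4 comparison(s); min is -5, place at index 0 -> [-5, 8, -3, 2, -1]
Pass 2: scan indices 2..4 for the minimum = 3 comparison(s); min is -3, place at index 1 -> [-5, -3, 8, 2, -1]
Pass 3: scan indices 3..4 for the minimum = 2 comparison(s); min is -1, place at index 2 -> [-5, -3, -1, 2, 8]
Pass 4: scan indices 4..4 for the minimum = 1 comparison(s); min is 2, place at index 3 -> [-5, -3, -1, 2, 8]
Selection sort always scans the whole unsorted suffix, so the count is (n-1) + (n-2) + ... + 1 = n(n-1)/2 = 5*4/2 = 10 regardless of the input order.
Total comparisons: 4 + 3 + 2 + 1 = 10


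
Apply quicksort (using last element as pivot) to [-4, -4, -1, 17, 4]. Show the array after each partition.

Partition 1: pivot=4 at index 3 -> [-4, -4, -1, 4, 17]
Partition 2: pivot=-1 at index 2 -> [-4, -4, -1, 4, 17]
Partition 3: pivot=-4 at index 1 -> [-4, -4, -1, 4, 17]


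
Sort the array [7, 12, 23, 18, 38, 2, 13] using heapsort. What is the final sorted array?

Build heap: [38, 18, 23, 7, 12, 2, 13]
Extract 38: [23, 18, 13, 7, 12, 2, 38]
Extract 23: [18, 12, 13, 7, 2, 23, 38]
Extract 18: [13, 12, 2, 7, 18, 23, 38]
Extract 13: [12, 7, 2, 13, 18, 23, 38]
Extract 12: [7, 2, 12, 13, 18, 23, 38]
Extract 7: [2, 7, 12, 13, 18, 23, 38]


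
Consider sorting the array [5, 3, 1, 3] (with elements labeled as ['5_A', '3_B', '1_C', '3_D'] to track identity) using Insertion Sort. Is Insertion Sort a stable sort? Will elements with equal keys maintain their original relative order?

Trace Insertion Sort on the labeled array (the key is the number; the letter only tracks identity):
  Insert 3_B at index 0: [3_B, 5_A, 1_C, 3_D]
  Insert 1_C at index 0: [1_C, 3_B, 5_A, 3_D]
  Insert 3_D at index 2: [1_C, 3_B, 3_D, 5_A]
Final order: [1_C, 3_B, 3_D, 5_A]
Equal keys:
  value 3: originally 3_B, 3_D; after sorting 3_B, 3_D -> order preserved
All equal keys kept their original relative order. Insertion Sort is stable: elements are shifted only while they are strictly greater than the key, so a key is inserted after any equal elements already placed.
Answer: Stable


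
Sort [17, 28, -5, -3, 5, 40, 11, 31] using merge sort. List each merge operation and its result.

Divide and conquer:
  Merge [17] + [28] -> [17, 28]
  Merge [-5] + [-3] -> [-5, -3]
  Merge [17, 28] + [-5, -3] -> [-5, -3, 17, 28]
  Merge [5] + [40] -> [5, 40]
  Merge [11] + [31] -> [11, 31]
  Merge [5, 40] + [11, 31] -> [5, 11, 31, 40]
  Merge [-5, -3, 17, 28] + [5, 11, 31, 40] -> [-5, -3, 5, 11, 17, 28, 31, 40]


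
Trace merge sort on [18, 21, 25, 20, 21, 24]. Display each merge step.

Divide and conquer:
  Merge [21] + [25] -> [21, 25]
  Merge [18] + [21, 25] -> [18, 21, 25]
  Merge [21] + [24] -> [21, 24]
  Merge [20] + [21, 24] -> [20, 21, 24]
  Merge [18, 21, 25] + [20, 21, 24] -> [18, 20, 21, 21, 24, 25]


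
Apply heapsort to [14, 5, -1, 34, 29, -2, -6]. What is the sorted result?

Build heap: [34, 29, -1, 5, 14, -2, -6]
Extract 34: [29, 14, -1, 5, -6, -2, 34]
Extract 29: [14, 5, -1, -2, -6, 29, 34]
Extract 14: [5, -2, -1, -6, 14, 29, 34]
Extract 5: [-1, -2, -6, 5, 14, 29, 34]
Extract -1: [-2, -6, -1, 5, 14, 29, 34]
Extract -2: [-6, -2, -1, 5, 14, 29, 34]


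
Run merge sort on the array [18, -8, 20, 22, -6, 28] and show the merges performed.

Divide and conquer:
  Merge [-8] + [20] -> [-8, 20]
  Merge [18] + [-8, 20] -> [-8, 18, 20]
  Merge [-6] + [28] -> [-6, 28]
  Merge [22] + [-6, 28] -> [-6, 22, 28]
  Merge [-8, 18, 20] + [-6, 22, 28] -> [-8, -6, 18, 20, 22, 28]


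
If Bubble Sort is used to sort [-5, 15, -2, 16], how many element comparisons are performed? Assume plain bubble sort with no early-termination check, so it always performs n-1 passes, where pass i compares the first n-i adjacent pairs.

Pass 1: compare adjacent pairs (0,1)..(2,3) = 3 comparison(s), 1 swap(s) -> [-5, -2, 15, 16]
Pass 2: compare adjacent pairs (0,1)..(1,2) = 2 comparison(s), 0 swap(s) -> [-5, -2, 15, 16]
Pass 3: compare adjacent pairs (0,1)..(0,1) = 1 comparison(s), 0 swap(s) -> [-5, -2, 15, 16]
Total comparisons: 3 + 2 + 1 = 6


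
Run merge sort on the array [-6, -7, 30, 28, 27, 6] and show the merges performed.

Divide and conquer:
  Merge [-7] + [30] -> [-7, 30]
  Merge [-6] + [-7, 30] -> [-7, -6, 30]
  Merge [27] + [6] -> [6, 27]
  Merge [28] + [6, 27] -> [6, 27, 28]
  Merge [-7, -6, 30] + [6, 27, 28] -> [-7, -6, 6, 27, 28, 30]


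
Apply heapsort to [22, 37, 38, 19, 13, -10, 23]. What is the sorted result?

Build heap: [38, 37, 23, 19, 13, -10, 22]
Extract 38: [37, 22, 23, 19, 13, -10, 38]
Extract 37: [23, 22, -10, 19, 13, 37, 38]
Extract 23: [22, 19, -10, 13, 23, 37, 38]
Extract 22: [19, 13, -10, 22, 23, 37, 38]
Extract 19: [13, -10, 19, 22, 23, 37, 38]
Extract 13: [-10, 13, 19, 22, 23, 37, 38]


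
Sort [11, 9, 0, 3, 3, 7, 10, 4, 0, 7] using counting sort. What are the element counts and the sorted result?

Count array: [2, 0, 0, 2, 1, 0, 0, 2, 0, 1, 1, 1]
(count[i] = number of elements equal to i)
Cumulative count: [2, 2, 2, 4, 5, 5, 5, 7, 7, 8, 9, 10]
Sorted: [0, 0, 3, 3, 4, 7, 7, 9, 10, 11]


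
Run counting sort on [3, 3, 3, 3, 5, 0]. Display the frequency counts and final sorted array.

Count array: [1, 0, 0, 4, 0, 1]
(count[i] = number of elements equal to i)
Cumulative count: [1, 1, 1, 5, 5, 6]
Sorted: [0, 3, 3, 3, 3, 5]


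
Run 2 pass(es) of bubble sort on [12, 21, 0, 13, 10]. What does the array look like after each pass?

After pass 1: [12, 0, 13, 10, 21] (3 swaps)
After pass 2: [0, 12, 10, 13, 21] (2 swaps)
Total swaps: 5


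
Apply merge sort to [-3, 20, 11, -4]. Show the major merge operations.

Divide and conquer:
  Merge [-3] + [20] -> [-3, 20]
  Merge [11] + [-4] -> [-4, 11]
  Merge [-3, 20] + [-4, 11] -> [-4, -3, 11, 20]


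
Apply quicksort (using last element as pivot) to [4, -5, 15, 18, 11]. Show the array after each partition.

Partition 1: pivot=11 at index 2 -> [4, -5, 11, 18, 15]
Partition 2: pivot=-5 at index 0 -> [-5, 4, 11, 18, 15]
Partition 3: pivot=15 at index 3 -> [-5, 4, 11, 15, 18]


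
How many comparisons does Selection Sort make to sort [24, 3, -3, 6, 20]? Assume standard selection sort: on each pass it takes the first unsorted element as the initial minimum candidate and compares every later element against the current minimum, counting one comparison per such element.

Pass 1: scan indices 1..4 for the minimum = 4 comparison(s); min is -3, place at index 0 -> [-3, 3, 24, 6, 20]
Pass 2: scan indices 2..4 for the minimum = 3 comparison(s); min is 3, place at index 1 -> [-3, 3, 24, 6, 20]
Pass 3: scan indices 3..4 for the minimum = 2 comparison(s); min is 6, place at index 2 -> [-3, 3, 6, 24, 20]
Pass 4: scan indices 4..4 for the minimum = 1 comparison(s); min is 20, place at index 3 -> [-3, 3, 6, 20, 24]
Selection sort always scans the whole unsorted suffix, so the count is (n-1) + (n-2) + ... + 1 = n(n-1)/2 = 5*4/2 = 10 regardless of the input order.
Total comparisons: 4 + 3 + 2 + 1 = 10


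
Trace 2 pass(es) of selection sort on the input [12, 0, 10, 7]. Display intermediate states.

Pass 1: Select minimum 0 at index 1, swap -> [0, 12, 10, 7]
Pass 2: Select minimum 7 at index 3, swap -> [0, 7, 10, 12]


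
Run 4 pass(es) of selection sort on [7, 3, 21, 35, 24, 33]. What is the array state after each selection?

Pass 1: Select minimum 3 at index 1, swap -> [3, 7, 21, 35, 24, 33]
Pass 2: Select minimum 7 at index 1, swap -> [3, 7, 21, 35, 24, 33]
Pass 3: Select minimum 21 at index 2, swap -> [3, 7, 21, 35, 24, 33]
Pass 4: Select minimum 24 at index 4, swap -> [3, 7, 21, 24, 35, 33]


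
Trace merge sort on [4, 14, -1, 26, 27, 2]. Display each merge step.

Divide and conquer:
  Merge [14] + [-1] -> [-1, 14]
  Merge [4] + [-1, 14] -> [-1, 4, 14]
  Merge [27] + [2] -> [2, 27]
  Merge [26] + [2, 27] -> [2, 26, 27]
  Merge [-1, 4, 14] + [2, 26, 27] -> [-1, 2, 4, 14, 26, 27]


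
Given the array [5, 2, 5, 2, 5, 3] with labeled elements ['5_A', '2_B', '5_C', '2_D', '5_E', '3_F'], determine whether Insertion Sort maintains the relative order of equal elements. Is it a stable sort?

Trace Insertion Sort on the labeled array (the key is the number; the letter only tracks identity):
  Insert 2_B at index 0: [2_B, 5_A, 5_C, 2_D, 5_E, 3_F]
  Insert 5_C at index 2: [2_B, 5_A, 5_C, 2_D, 5_E, 3_F]
  Insert 2_D at index 1: [2_B, 2_D, 5_A, 5_C, 5_E, 3_F]
  Insert 5_E at index 4: [2_B, 2_D, 5_A, 5_C, 5_E, 3_F]
  Insert 3_F at index 2: [2_B, 2_D, 3_F, 5_A, 5_C, 5_E]
Final order: [2_B, 2_D, 3_F, 5_A, 5_C, 5_E]
Equal keys:
  value 2: originally 2_B, 2_D; after sorting 2_B, 2_D -> order preserved
  value 5: originally 5_A, 5_C, 5_E; after sorting 5_A, 5_C, 5_E -> order preserved
All equal keys kept their original relative order. Insertion Sort is stable: elements are shifted only while they are strictly greater than the key, so a key is inserted after any equal elements already placed.
Answer: Stable


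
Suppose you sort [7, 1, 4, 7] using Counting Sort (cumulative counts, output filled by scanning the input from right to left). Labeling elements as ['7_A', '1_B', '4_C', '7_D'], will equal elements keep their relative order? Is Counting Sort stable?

Trace Counting Sort on the labeled array (the key is the number; the letter only tracks identity):
  Counts for values 0..7: [0, 1, 0, 0, 1, 0, 0, 2]
  Cumulative counts: [0, 1, 1, 1, 2, 2, 2, 4]
  Scan right to left: place 7_D at output index 3
  Scan right to left: place 4_C at output index 1
  Scan right to left: place 1_B at output index 0
  Scan right to left: place 7_A at output index 2
  Output: [1_B, 4_C, 7_A, 7_D]
Equal keys:
  value 7: originally 7_A, 7_D; after sorting 7_A, 7_D -> order preserved
All equal keys kept their original relative order. Counting Sort is stable: scanning the input right to left with decreasing cumulative counts places later duplicates at later output positions.
Answer: Stable


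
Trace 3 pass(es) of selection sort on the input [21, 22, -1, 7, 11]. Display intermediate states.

Pass 1: Select minimum -1 at index 2, swap -> [-1, 22, 21, 7, 11]
Pass 2: Select minimum 7 at index 3, swap -> [-1, 7, 21, 22, 11]
Pass 3: Select minimum 11 at index 4, swap -> [-1, 7, 11, 22, 21]


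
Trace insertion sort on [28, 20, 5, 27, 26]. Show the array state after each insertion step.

First element 28 is already 'sorted'
Insert 20: shifted 1 elements -> [20, 28, 5, 27, 26]
Insert 5: shifted 2 elements -> [5, 20, 28, 27, 26]
Insert 27: shifted 1 elements -> [5, 20, 27, 28, 26]
Insert 26: shifted 2 elements -> [5, 20, 26, 27, 28]


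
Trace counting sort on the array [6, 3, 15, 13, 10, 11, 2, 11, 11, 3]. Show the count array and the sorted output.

Count array: [0, 0, 1, 2, 0, 0, 1, 0, 0, 0, 1, 3, 0, 1, 0, 1]
(count[i] = number of elements equal to i)
Cumulative count: [0, 0, 1, 3, 3, 3, 4, 4, 4, 4, 5, 8, 8, 9, 9, 10]
Sorted: [2, 3, 3, 6, 10, 11, 11, 11, 13, 15]


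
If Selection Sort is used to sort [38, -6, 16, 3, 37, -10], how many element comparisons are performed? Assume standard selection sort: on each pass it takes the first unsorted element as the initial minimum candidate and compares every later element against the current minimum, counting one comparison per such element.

Pass 1: scan indices 1..5 for the minimum = 5 comparison(s); min is -10, place at index 0 -> [-10, -6, 16, 3, 37, 38]
Pass 2: scan indices 2..5 for the minimum = 4 comparison(s); min is -6, place at index 1 -> [-10, -6, 16, 3, 37, 38]
Pass 3: scan indices 3..5 for the minimum = 3 comparison(s); min is 3, place at index 2 -> [-10, -6, 3, 16, 37, 38]
Pass 4: scan indices 4..5 for the minimum = 2 comparison(s); min is 16, place at index 3 -> [-10, -6, 3, 16, 37, 38]
Pass 5: scan indices 5..5 for the minimum = 1 comparison(s); min is 37, place at index 4 -> [-10, -6, 3, 16, 37, 38]
Selection sort always scans the whole unsorted suffix, so the count is (n-1) + (n-2) + ... + 1 = n(n-1)/2 = 6*5/2 = 15 regardless of the input order.
Total comparisons: 5 + 4 + 3 + 2 + 1 = 15


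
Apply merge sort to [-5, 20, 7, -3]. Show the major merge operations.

Divide and conquer:
  Merge [-5] + [20] -> [-5, 20]
  Merge [7] + [-3] -> [-3, 7]
  Merge [-5, 20] + [-3, 7] -> [-5, -3, 7, 20]


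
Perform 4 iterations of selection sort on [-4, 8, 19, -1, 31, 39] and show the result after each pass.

Pass 1: Select minimum -4 at index 0, swap -> [-4, 8, 19, -1, 31, 39]
Pass 2: Select minimum -1 at index 3, swap -> [-4, -1, 19, 8, 31, 39]
Pass 3: Select minimum 8 at index 3, swap -> [-4, -1, 8, 19, 31, 39]
Pass 4: Select minimum 19 at index 3, swap -> [-4, -1, 8, 19, 31, 39]


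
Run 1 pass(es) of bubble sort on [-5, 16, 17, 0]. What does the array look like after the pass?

After pass 1: [-5, 16, 0, 17] (1 swaps)
Total swaps: 1


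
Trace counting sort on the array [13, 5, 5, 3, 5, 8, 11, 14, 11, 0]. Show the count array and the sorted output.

Count array: [1, 0, 0, 1, 0, 3, 0, 0, 1, 0, 0, 2, 0, 1, 1]
(count[i] = number of elements equal to i)
Cumulative count: [1, 1, 1, 2, 2, 5, 5, 5, 6, 6, 6, 8, 8, 9, 10]
Sorted: [0, 3, 5, 5, 5, 8, 11, 11, 13, 14]


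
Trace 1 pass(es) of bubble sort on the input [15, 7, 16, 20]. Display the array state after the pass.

After pass 1: [7, 15, 16, 20] (1 swaps)
Total swaps: 1


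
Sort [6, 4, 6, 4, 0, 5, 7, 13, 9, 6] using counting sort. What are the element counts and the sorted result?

Count array: [1, 0, 0, 0, 2, 1, 3, 1, 0, 1, 0, 0, 0, 1]
(count[i] = number of elements equal to i)
Cumulative count: [1, 1, 1, 1, 3, 4, 7, 8, 8, 9, 9, 9, 9, 10]
Sorted: [0, 4, 4, 5, 6, 6, 6, 7, 9, 13]


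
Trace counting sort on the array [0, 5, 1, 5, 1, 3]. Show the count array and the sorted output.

Count array: [1, 2, 0, 1, 0, 2]
(count[i] = number of elements equal to i)
Cumulative count: [1, 3, 3, 4, 4, 6]
Sorted: [0, 1, 1, 3, 5, 5]


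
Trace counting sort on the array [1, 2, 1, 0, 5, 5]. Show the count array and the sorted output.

Count array: [1, 2, 1, 0, 0, 2]
(count[i] = number of elements equal to i)
Cumulative count: [1, 3, 4, 4, 4, 6]
Sorted: [0, 1, 1, 2, 5, 5]


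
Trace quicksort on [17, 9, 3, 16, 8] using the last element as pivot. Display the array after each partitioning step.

Partition 1: pivot=8 at index 1 -> [3, 8, 17, 16, 9]
Partition 2: pivot=9 at index 2 -> [3, 8, 9, 16, 17]
Partition 3: pivot=17 at index 4 -> [3, 8, 9, 16, 17]


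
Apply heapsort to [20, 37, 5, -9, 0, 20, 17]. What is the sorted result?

Build heap: [37, 20, 20, -9, 0, 5, 17]
Extract 37: [20, 17, 20, -9, 0, 5, 37]
Extract 20: [20, 17, 5, -9, 0, 20, 37]
Extract 20: [17, 0, 5, -9, 20, 20, 37]
Extract 17: [5, 0, -9, 17, 20, 20, 37]
Extract 5: [0, -9, 5, 17, 20, 20, 37]
Extract 0: [-9, 0, 5, 17, 20, 20, 37]


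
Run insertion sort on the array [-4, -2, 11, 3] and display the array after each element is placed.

First element -4 is already 'sorted'
Insert -2: shifted 0 elements -> [-4, -2, 11, 3]
Insert 11: shifted 0 elements -> [-4, -2, 11, 3]
Insert 3: shifted 1 elements -> [-4, -2, 3, 11]


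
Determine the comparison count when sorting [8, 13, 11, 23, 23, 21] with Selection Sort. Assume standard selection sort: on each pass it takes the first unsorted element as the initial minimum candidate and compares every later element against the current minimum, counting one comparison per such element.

Pass 1: scan indices 1..5 for the minimum = 5 comparison(s); min is 8, place at index 0 -> [8, 13, 11, 23, 23, 21]
Pass 2: scan indices 2..5 for the minimum = 4 comparison(s); min is 11, place at index 1 -> [8, 11, 13, 23, 23, 21]
Pass 3: scan indices 3..5 for the minimum = 3 comparison(s); min is 13, place at index 2 -> [8, 11, 13, 23, 23, 21]
Pass 4: scan indices 4..5 for the minimum = 2 comparison(s); min is 21, place at index 3 -> [8, 11, 13, 21, 23, 23]
Pass 5: scan indices 5..5 for the minimum = 1 comparison(s); min is 23, place at index 4 -> [8, 11, 13, 21, 23, 23]
Selection sort always scans the whole unsorted suffix, so the count is (n-1) + (n-2) + ... + 1 = n(n-1)/2 = 6*5/2 = 15 regardless of the input order.
Total comparisons: 5 + 4 + 3 + 2 + 1 = 15


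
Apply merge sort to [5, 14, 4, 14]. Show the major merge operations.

Divide and conquer:
  Merge [5] + [14] -> [5, 14]
  Merge [4] + [14] -> [4, 14]
  Merge [5, 14] + [4, 14] -> [4, 5, 14, 14]


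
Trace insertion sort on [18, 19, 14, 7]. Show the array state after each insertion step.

First element 18 is already 'sorted'
Insert 19: shifted 0 elements -> [18, 19, 14, 7]
Insert 14: shifted 2 elements -> [14, 18, 19, 7]
Insert 7: shifted 3 elements -> [7, 14, 18, 19]


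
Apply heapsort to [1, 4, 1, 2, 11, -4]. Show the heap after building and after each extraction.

Build heap: [11, 4, 1, 2, 1, -4]
Extract 11: [4, 2, 1, -4, 1, 11]
Extract 4: [2, 1, 1, -4, 4, 11]
Extract 2: [1, -4, 1, 2, 4, 11]
Extract 1: [1, -4, 1, 2, 4, 11]
Extract 1: [-4, 1, 1, 2, 4, 11]


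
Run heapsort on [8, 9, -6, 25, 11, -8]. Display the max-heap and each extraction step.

Build heap: [25, 11, -6, 9, 8, -8]
Extract 25: [11, 9, -6, -8, 8, 25]
Extract 11: [9, 8, -6, -8, 11, 25]
Extract 9: [8, -8, -6, 9, 11, 25]
Extract 8: [-6, -8, 8, 9, 11, 25]
Extract -6: [-8, -6, 8, 9, 11, 25]


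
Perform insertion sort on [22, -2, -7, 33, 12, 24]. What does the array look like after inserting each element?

First element 22 is already 'sorted'
Insert -2: shifted 1 elements -> [-2, 22, -7, 33, 12, 24]
Insert -7: shifted 2 elements -> [-7, -2, 22, 33, 12, 24]
Insert 33: shifted 0 elements -> [-7, -2, 22, 33, 12, 24]
Insert 12: shifted 2 elements -> [-7, -2, 12, 22, 33, 24]
Insert 24: shifted 1 elements -> [-7, -2, 12, 22, 24, 33]


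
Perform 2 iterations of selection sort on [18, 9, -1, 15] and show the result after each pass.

Pass 1: Select minimum -1 at index 2, swap -> [-1, 9, 18, 15]
Pass 2: Select minimum 9 at index 1, swap -> [-1, 9, 18, 15]


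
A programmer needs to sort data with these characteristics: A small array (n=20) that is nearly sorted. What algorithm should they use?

Best choice: Insertion sort
Reason: Insertion sort is O(n) for nearly sorted arrays and has low overhead


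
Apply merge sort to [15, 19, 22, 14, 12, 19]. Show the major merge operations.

Divide and conquer:
  Merge [19] + [22] -> [19, 22]
  Merge [15] + [19, 22] -> [15, 19, 22]
  Merge [12] + [19] -> [12, 19]
  Merge [14] + [12, 19] -> [12, 14, 19]
  Merge [15, 19, 22] + [12, 14, 19] -> [12, 14, 15, 19, 19, 22]


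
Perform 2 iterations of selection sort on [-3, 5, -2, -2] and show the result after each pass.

Pass 1: Select minimum -3 at index 0, swap -> [-3, 5, -2, -2]
Pass 2: Select minimum -2 at index 2, swap -> [-3, -2, 5, -2]


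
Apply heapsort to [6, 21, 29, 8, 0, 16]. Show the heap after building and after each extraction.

Build heap: [29, 21, 16, 8, 0, 6]
Extract 29: [21, 8, 16, 6, 0, 29]
Extract 21: [16, 8, 0, 6, 21, 29]
Extract 16: [8, 6, 0, 16, 21, 29]
Extract 8: [6, 0, 8, 16, 21, 29]
Extract 6: [0, 6, 8, 16, 21, 29]


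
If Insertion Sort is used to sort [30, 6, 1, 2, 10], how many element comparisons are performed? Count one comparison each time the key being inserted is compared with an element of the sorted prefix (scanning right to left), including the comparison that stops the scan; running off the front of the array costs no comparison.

Insert 6: 30 > 6 (shift), reached front = 1 comparison(s) -> [6, 30, 1, 2, 10]
Insert 1: 30 > 1 (shift), 6 > 1 (shift), reached front = 2 comparison(s) -> [1, 6, 30, 2, 10]
Insert 2: 30 > 2 (shift), 6 > 2 (shift), 1 <= 2 (stop) = 3 comparison(s) -> [1, 2, 6, 30, 10]
Insert 10: 30 > 10 (shift), 6 <= 10 (stop) = 2 comparison(s) -> [1, 2, 6, 10, 30]
Total comparisons: 1 + 2 + 3 + 2 = 8


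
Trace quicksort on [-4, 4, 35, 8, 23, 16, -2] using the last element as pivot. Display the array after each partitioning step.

Partition 1: pivot=-2 at index 1 -> [-4, -2, 35, 8, 23, 16, 4]
Partition 2: pivot=4 at index 2 -> [-4, -2, 4, 8, 23, 16, 35]
Partition 3: pivot=35 at index 6 -> [-4, -2, 4, 8, 23, 16, 35]
Partition 4: pivot=16 at index 4 -> [-4, -2, 4, 8, 16, 23, 35]


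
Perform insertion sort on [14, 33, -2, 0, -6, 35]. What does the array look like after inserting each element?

First element 14 is already 'sorted'
Insert 33: shifted 0 elements -> [14, 33, -2, 0, -6, 35]
Insert -2: shifted 2 elements -> [-2, 14, 33, 0, -6, 35]
Insert 0: shifted 2 elements -> [-2, 0, 14, 33, -6, 35]
Insert -6: shifted 4 elements -> [-6, -2, 0, 14, 33, 35]
Insert 35: shifted 0 elements -> [-6, -2, 0, 14, 33, 35]


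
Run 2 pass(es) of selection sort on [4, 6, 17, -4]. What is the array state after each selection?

Pass 1: Select minimum -4 at index 3, swap -> [-4, 6, 17, 4]
Pass 2: Select minimum 4 at index 3, swap -> [-4, 4, 17, 6]


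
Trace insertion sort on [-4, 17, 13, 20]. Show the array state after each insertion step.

First element -4 is already 'sorted'
Insert 17: shifted 0 elements -> [-4, 17, 13, 20]
Insert 13: shifted 1 elements -> [-4, 13, 17, 20]
Insert 20: shifted 0 elements -> [-4, 13, 17, 20]


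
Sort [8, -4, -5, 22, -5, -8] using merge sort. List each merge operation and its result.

Divide and conquer:
  Merge [-4] + [-5] -> [-5, -4]
  Merge [8] + [-5, -4] -> [-5, -4, 8]
  Merge [-5] + [-8] -> [-8, -5]
  Merge [22] + [-8, -5] -> [-8, -5, 22]
  Merge [-5, -4, 8] + [-8, -5, 22] -> [-8, -5, -5, -4, 8, 22]


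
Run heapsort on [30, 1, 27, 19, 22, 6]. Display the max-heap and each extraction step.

Build heap: [30, 22, 27, 19, 1, 6]
Extract 30: [27, 22, 6, 19, 1, 30]
Extract 27: [22, 19, 6, 1, 27, 30]
Extract 22: [19, 1, 6, 22, 27, 30]
Extract 19: [6, 1, 19, 22, 27, 30]
Extract 6: [1, 6, 19, 22, 27, 30]


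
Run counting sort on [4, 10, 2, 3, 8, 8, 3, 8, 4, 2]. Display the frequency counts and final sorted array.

Count array: [0, 0, 2, 2, 2, 0, 0, 0, 3, 0, 1]
(count[i] = number of elements equal to i)
Cumulative count: [0, 0, 2, 4, 6, 6, 6, 6, 9, 9, 10]
Sorted: [2, 2, 3, 3, 4, 4, 8, 8, 8, 10]


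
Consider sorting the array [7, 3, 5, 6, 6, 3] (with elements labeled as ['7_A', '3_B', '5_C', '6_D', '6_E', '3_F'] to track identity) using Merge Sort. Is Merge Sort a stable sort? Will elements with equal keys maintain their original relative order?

Trace Merge Sort on the labeled array (the key is the number; the letter only tracks identity):
  Merge [3_B] + [5_C] -> [3_B, 5_C]
  Merge [7_A] + [3_B, 5_C] -> [3_B, 5_C, 7_A]
  Merge [6_E] + [3_F] -> [3_F, 6_E]
  Merge [6_D] + [3_F, 6_E] -> [3_F, 6_D, 6_E]
  Merge [3_B, 5_C, 7_A] + [3_F, 6_D, 6_E] -> [3_B, 3_F, 5_C, 6_D, 6_E, 7_A]
Final order: [3_B, 3_F, 5_C, 6_D, 6_E, 7_A]
Equal keys:
  value 3: originally 3_B, 3_F; after sorting 3_B, 3_F -> order preserved
  value 6: originally 6_D, 6_E; after sorting 6_D, 6_E -> order preserved
All equal keys kept their original relative order. Merge Sort is stable: when the heads of the two halves are equal the merge takes from the left half first.
Answer: Stable
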